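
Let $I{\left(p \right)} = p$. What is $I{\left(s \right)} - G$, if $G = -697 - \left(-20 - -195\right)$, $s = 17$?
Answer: $889$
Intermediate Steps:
$G = -872$ ($G = -697 - \left(-20 + 195\right) = -697 - 175 = -872$)
$I{\left(s \right)} - G = 17 - -872 = 17 + 872 = 889$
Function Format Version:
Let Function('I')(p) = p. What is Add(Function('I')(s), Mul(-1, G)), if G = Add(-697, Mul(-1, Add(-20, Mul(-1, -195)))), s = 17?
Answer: 889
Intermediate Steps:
G = -872 (G = Add(-697, Mul(-1, Add(-20, 195))) = Add(-697, Mul(-1, 175)) = Add(-697, -175) = -872)
Add(Function('I')(s), Mul(-1, G)) = Add(17, Mul(-1, -872)) = Add(17, 872) = 889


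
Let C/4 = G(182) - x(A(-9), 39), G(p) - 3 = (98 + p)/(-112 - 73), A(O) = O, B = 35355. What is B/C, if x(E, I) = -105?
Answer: 261627/3152 ≈ 83.004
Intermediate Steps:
G(p) = 457/185 - p/185 (G(p) = 3 + (98 + p)/(-112 - 73) = 3 + (98 + p)/(-185) = 3 + (98 + p)*(-1/185) = 3 + (-98/185 - p/185) = 457/185 - p/185)
C = 15760/37 (C = 4*((457/185 - 1/185*182) - 1*(-105)) = 4*((457/185 - 182/185) + 105) = 4*(55/37 + 105) = 4*(3940/37) = 15760/37 ≈ 425.95)
B/C = 35355/(15760/37) = 35355*(37/15760) = 261627/3152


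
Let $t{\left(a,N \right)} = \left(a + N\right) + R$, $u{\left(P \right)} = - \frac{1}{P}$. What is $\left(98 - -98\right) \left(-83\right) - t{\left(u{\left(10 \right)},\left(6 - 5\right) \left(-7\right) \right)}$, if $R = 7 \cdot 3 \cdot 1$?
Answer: $- \frac{162819}{10} \approx -16282.0$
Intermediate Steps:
$R = 21$ ($R = 21 \cdot 1 = 21$)
$t{\left(a,N \right)} = 21 + N + a$ ($t{\left(a,N \right)} = \left(a + N\right) + 21 = \left(N + a\right) + 21 = 21 + N + a$)
$\left(98 - -98\right) \left(-83\right) - t{\left(u{\left(10 \right)},\left(6 - 5\right) \left(-7\right) \right)} = \left(98 - -98\right) \left(-83\right) - \left(21 + \left(6 - 5\right) \left(-7\right) - \frac{1}{10}\right) = \left(98 + 98\right) \left(-83\right) - \left(21 + \left(6 - 5\right) \left(-7\right) - \frac{1}{10}\right) = 196 \left(-83\right) - \left(21 + 1 \left(-7\right) - \frac{1}{10}\right) = -16268 - \left(21 - 7 - \frac{1}{10}\right) = -16268 - \frac{139}{10} = - \frac{162819}{10}$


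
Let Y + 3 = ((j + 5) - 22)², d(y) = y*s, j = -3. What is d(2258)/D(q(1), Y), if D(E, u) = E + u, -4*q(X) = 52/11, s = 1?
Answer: 12419/2177 ≈ 5.7046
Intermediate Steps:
q(X) = -13/11
d(y) = y (d(y) = y*1 = y)
Y = 397 (Y = -3 + ((-3 + 5) - 22)² = -3 + (2 - 22)² = -3 + (-20)² = -3 + 400 = 397)
d(2258)/D(q(1), Y) = 2258/(-13/11 + 397) = 2258/(4354/11) = 2258*(11/4354) = 12419/2177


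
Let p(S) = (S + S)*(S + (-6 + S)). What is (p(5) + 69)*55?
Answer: 5995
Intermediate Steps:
p(S) = 2*S*(-6 + 2*S) (p(S) = (2*S)*(-6 + 2*S) = 2*S*(-6 + 2*S))
(p(5) + 69)*55 = (4*5*(-3 + 5) + 69)*55 = (4*5*2 + 69)*55 = (40 + 69)*55 = 109*55 = 5995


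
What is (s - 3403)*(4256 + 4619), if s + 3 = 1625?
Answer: -15806375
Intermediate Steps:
s = 1622 (s = -3 + 1625 = 1622)
(s - 3403)*(4256 + 4619) = (1622 - 3403)*(4256 + 4619) = -1781*8875 = -15806375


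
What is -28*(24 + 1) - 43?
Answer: -743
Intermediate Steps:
-28*(24 + 1) - 43 = -28*25 - 43 = -700 - 43 = -743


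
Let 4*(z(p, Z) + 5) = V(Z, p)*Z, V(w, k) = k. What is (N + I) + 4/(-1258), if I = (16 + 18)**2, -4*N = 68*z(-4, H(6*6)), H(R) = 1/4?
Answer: 3133041/2516 ≈ 1245.2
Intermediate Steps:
H(R) = 1/4
z(p, Z) = -5 + Z*p/4 (z(p, Z) = -5 + (p*Z)/4 = -5 + (Z*p)/4 = -5 + Z*p/4)
N = 357/4 (N = -17*(-5 + (1/4)*(1/4)*(-4)) = -17*(-5 - 1/4) = -17*(-21)/4 = -1/4*(-357) = 357/4 ≈ 89.250)
I = 1156 (I = 34**2 = 1156)
(N + I) + 4/(-1258) = (357/4 + 1156) + 4/(-1258) = 4981/4 + 4*(-1/1258) = 4981/4 - 2/629 = 3133041/2516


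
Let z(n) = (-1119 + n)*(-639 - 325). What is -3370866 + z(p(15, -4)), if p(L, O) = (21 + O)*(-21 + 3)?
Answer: -1997166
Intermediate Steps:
p(L, O) = -378 - 18*O (p(L, O) = (21 + O)*(-18) = -378 - 18*O)
z(n) = 1078716 - 964*n (z(n) = (-1119 + n)*(-964) = 1078716 - 964*n)
-3370866 + z(p(15, -4)) = -3370866 + (1078716 - 964*(-378 - 18*(-4))) = -3370866 + (1078716 - 964*(-378 + 72)) = -3370866 + (1078716 - 964*(-306)) = -3370866 + (1078716 + 294984) = -3370866 + 1373700 = -1997166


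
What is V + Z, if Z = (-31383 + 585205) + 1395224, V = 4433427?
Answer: 6382473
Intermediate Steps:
Z = 1949046 (Z = 553822 + 1395224 = 1949046)
V + Z = 4433427 + 1949046 = 6382473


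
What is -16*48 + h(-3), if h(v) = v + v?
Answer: -774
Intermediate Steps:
h(v) = 2*v
-16*48 + h(-3) = -16*48 + 2*(-3) = -768 - 6 = -774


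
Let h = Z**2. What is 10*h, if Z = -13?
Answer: 1690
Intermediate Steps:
h = 169 (h = (-13)**2 = 169)
10*h = 10*169 = 1690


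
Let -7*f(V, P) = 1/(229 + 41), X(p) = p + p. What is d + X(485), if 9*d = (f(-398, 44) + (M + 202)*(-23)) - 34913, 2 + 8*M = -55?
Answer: -231828349/68040 ≈ -3407.2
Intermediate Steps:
M = -57/8 (M = -¼ + (⅛)*(-55) = -¼ - 55/8 = -57/8 ≈ -7.1250)
X(p) = 2*p
f(V, P) = -1/1890 (f(V, P) = -1/(7*(229 + 41)) = -⅐/270 = -⅐*1/270 = -1/1890)
d = -297827149/68040 (d = ((-1/1890 + (-57/8 + 202)*(-23)) - 34913)/9 = ((-1/1890 + (1559/8)*(-23)) - 34913)/9 = ((-1/1890 - 35857/8) - 34913)/9 = (-33884869/7560 - 34913)/9 = (⅑)*(-297827149/7560) = -297827149/68040 ≈ -4377.2)
d + X(485) = -297827149/68040 + 2*485 = -297827149/68040 + 970 = -231828349/68040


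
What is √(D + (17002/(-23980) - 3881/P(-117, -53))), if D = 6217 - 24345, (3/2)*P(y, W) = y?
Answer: 2*I*√247070482663290/233805 ≈ 134.46*I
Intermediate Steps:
P(y, W) = 2*y/3
D = -18128
√(D + (17002/(-23980) - 3881/P(-117, -53))) = √(-18128 + (17002/(-23980) - 3881/((⅔)*(-117)))) = √(-18128 + (17002*(-1/23980) - 3881/(-78))) = √(-18128 + (-8501/11990 - 3881*(-1/78))) = √(-18128 + (-8501/11990 + 3881/78)) = √(-18128 + 11467528/233805) = √(-4226949512/233805) = 2*I*√247070482663290/233805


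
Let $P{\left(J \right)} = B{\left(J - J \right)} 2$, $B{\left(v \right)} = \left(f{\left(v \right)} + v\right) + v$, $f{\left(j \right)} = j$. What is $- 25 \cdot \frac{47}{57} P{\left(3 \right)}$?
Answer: $0$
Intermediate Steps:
$B{\left(v \right)} = 3 v$ ($B{\left(v \right)} = \left(v + v\right) + v = 2 v + v = 3 v$)
$P{\left(J \right)} = 0$ ($P{\left(J \right)} = 3 \left(J - J\right) 2 = 3 \cdot 0 \cdot 2 = 0 \cdot 2 = 0$)
$- 25 \cdot \frac{47}{57} P{\left(3 \right)} = - 25 \cdot \frac{47}{57} \cdot 0 = - 25 \cdot 47 \cdot \frac{1}{57} \cdot 0 = \left(-25\right) \frac{47}{57} \cdot 0 = \left(- \frac{1175}{57}\right) 0 = 0$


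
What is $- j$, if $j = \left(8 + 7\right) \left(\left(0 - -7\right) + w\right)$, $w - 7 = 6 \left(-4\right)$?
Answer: $150$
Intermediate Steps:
$w = -17$ ($w = 7 + 6 \left(-4\right) = 7 - 24 = -17$)
$j = -150$ ($j = \left(8 + 7\right) \left(\left(0 - -7\right) - 17\right) = 15 \left(\left(0 + 7\right) - 17\right) = 15 \left(7 - 17\right) = 15 \left(-10\right) = -150$)
$- j = \left(-1\right) \left(-150\right) = 150$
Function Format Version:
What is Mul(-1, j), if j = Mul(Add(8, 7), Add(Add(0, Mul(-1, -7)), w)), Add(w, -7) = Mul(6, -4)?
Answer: 150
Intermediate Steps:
w = -17 (w = Add(7, Mul(6, -4)) = Add(7, -24) = -17)
j = -150 (j = Mul(Add(8, 7), Add(Add(0, Mul(-1, -7)), -17)) = Mul(15, Add(Add(0, 7), -17)) = Mul(15, Add(7, -17)) = Mul(15, -10) = -150)
Mul(-1, j) = Mul(-1, -150) = 150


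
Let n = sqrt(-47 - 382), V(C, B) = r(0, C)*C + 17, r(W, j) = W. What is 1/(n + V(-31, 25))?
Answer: 17/718 - I*sqrt(429)/718 ≈ 0.023677 - 0.028847*I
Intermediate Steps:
V(C, B) = 17 (V(C, B) = 0*C + 17 = 0 + 17 = 17)
n = I*sqrt(429) (n = sqrt(-429) = I*sqrt(429) ≈ 20.712*I)
1/(n + V(-31, 25)) = 1/(I*sqrt(429) + 17) = 1/(17 + I*sqrt(429))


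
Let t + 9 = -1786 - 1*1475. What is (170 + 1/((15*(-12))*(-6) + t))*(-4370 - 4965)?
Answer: -695082233/438 ≈ -1.5869e+6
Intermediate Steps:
t = -3270 (t = -9 + (-1786 - 1*1475) = -9 + (-1786 - 1475) = -9 - 3261 = -3270)
(170 + 1/((15*(-12))*(-6) + t))*(-4370 - 4965) = (170 + 1/((15*(-12))*(-6) - 3270))*(-4370 - 4965) = (170 + 1/(-180*(-6) - 3270))*(-9335) = (170 + 1/(1080 - 3270))*(-9335) = (170 + 1/(-2190))*(-9335) = (170 - 1/2190)*(-9335) = (372299/2190)*(-9335) = -695082233/438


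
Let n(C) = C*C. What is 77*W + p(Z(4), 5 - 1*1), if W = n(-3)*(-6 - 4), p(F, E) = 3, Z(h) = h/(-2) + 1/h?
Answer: -6927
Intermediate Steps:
n(C) = C²
Z(h) = 1/h - h/2 (Z(h) = h*(-½) + 1/h = -h/2 + 1/h = 1/h - h/2)
W = -90 (W = (-3)²*(-6 - 4) = 9*(-10) = -90)
77*W + p(Z(4), 5 - 1*1) = 77*(-90) + 3 = -6930 + 3 = -6927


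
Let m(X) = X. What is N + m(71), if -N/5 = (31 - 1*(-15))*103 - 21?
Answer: -23514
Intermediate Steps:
N = -23585 (N = -5*((31 - 1*(-15))*103 - 21) = -5*((31 + 15)*103 - 21) = -5*(46*103 - 21) = -5*(4738 - 21) = -5*4717 = -23585)
N + m(71) = -23585 + 71 = -23514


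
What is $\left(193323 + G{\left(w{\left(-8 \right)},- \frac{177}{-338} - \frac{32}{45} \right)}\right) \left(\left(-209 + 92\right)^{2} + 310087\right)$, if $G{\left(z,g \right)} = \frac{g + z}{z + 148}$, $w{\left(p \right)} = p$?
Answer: $\frac{16660779270187768}{266175} \approx 6.2593 \cdot 10^{10}$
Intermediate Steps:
$G{\left(z,g \right)} = \frac{g + z}{148 + z}$
$\left(193323 + G{\left(w{\left(-8 \right)},- \frac{177}{-338} - \frac{32}{45} \right)}\right) \left(\left(-209 + 92\right)^{2} + 310087\right) = \left(193323 + \frac{\left(- \frac{177}{-338} - \frac{32}{45}\right) - 8}{148 - 8}\right) \left(\left(-209 + 92\right)^{2} + 310087\right) = \left(193323 + \frac{\left(\left(-177\right) \left(- \frac{1}{338}\right) - \frac{32}{45}\right) - 8}{140}\right) \left(\left(-117\right)^{2} + 310087\right) = \left(193323 + \frac{\left(\frac{177}{338} - \frac{32}{45}\right) - 8}{140}\right) \left(13689 + 310087\right) = \left(193323 + \frac{- \frac{2851}{15210} - 8}{140}\right) 323776 = \left(193323 + \frac{1}{140} \left(- \frac{124531}{15210}\right)\right) 323776 = \left(193323 - \frac{124531}{2129400}\right) 323776 = \frac{411661871669}{2129400} \cdot 323776 = \frac{16660779270187768}{266175}$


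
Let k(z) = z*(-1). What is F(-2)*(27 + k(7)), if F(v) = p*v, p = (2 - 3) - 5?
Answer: 240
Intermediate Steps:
k(z) = -z
p = -6 (p = -1 - 5 = -6)
F(v) = -6*v
F(-2)*(27 + k(7)) = (-6*(-2))*(27 - 1*7) = 12*(27 - 7) = 12*20 = 240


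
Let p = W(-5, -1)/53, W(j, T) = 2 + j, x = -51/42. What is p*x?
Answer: 51/742 ≈ 0.068733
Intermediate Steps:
x = -17/14 (x = -51*1/42 = -17/14 ≈ -1.2143)
p = -3/53 (p = (2 - 5)/53 = (1/53)*(-3) = -3/53 ≈ -0.056604)
p*x = -3/53*(-17/14) = 51/742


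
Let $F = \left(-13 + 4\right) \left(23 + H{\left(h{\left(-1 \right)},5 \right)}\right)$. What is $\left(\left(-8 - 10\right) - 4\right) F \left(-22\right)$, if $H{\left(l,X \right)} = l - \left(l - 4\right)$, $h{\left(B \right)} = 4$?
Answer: $-117612$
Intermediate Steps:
$H{\left(l,X \right)} = 4$ ($H{\left(l,X \right)} = l - \left(-4 + l\right) = 4$)
$F = -243$ ($F = \left(-13 + 4\right) \left(23 + 4\right) = \left(-9\right) 27 = -243$)
$\left(\left(-8 - 10\right) - 4\right) F \left(-22\right) = \left(\left(-8 - 10\right) - 4\right) \left(-243\right) \left(-22\right) = \left(-18 - 4\right) \left(-243\right) \left(-22\right) = \left(-22\right) \left(-243\right) \left(-22\right) = 5346 \left(-22\right) = -117612$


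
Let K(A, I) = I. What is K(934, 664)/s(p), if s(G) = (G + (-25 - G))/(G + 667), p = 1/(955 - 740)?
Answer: -95221584/5375 ≈ -17716.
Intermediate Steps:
p = 1/215 ≈ 0.0046512
s(G) = -25/(667 + G)
K(934, 664)/s(p) = 664/((-25/(667 + 1/215))) = 664/((-25/143406/215)) = 664/((-25*215/143406)) = 664/(-5375/143406) = 664*(-143406/5375) = -95221584/5375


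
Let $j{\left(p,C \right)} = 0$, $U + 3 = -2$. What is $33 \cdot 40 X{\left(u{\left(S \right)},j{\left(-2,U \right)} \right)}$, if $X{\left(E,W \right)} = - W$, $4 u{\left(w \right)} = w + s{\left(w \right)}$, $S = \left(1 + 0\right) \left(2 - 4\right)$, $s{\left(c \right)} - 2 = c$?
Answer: $0$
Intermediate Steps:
$U = -5$ ($U = -3 - 2 = -5$)
$s{\left(c \right)} = 2 + c$
$S = -2$ ($S = 1 \left(-2\right) = -2$)
$u{\left(w \right)} = \frac{1}{2} + \frac{w}{2}$ ($u{\left(w \right)} = \frac{w + \left(2 + w\right)}{4} = \frac{2 + 2 w}{4} = \frac{1}{2} + \frac{w}{2}$)
$33 \cdot 40 X{\left(u{\left(S \right)},j{\left(-2,U \right)} \right)} = 33 \cdot 40 \left(\left(-1\right) 0\right) = 1320 \cdot 0 = 0$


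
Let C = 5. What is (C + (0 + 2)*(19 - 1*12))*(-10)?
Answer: -190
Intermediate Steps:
(C + (0 + 2)*(19 - 1*12))*(-10) = (5 + (0 + 2)*(19 - 1*12))*(-10) = (5 + 2*(19 - 12))*(-10) = (5 + 2*7)*(-10) = (5 + 14)*(-10) = 19*(-10) = -190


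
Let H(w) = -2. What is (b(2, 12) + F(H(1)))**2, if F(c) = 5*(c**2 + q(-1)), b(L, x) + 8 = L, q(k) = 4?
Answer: 1156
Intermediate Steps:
b(L, x) = -8 + L
F(c) = 20 + 5*c**2 (F(c) = 5*(c**2 + 4) = 5*(4 + c**2) = 20 + 5*c**2)
(b(2, 12) + F(H(1)))**2 = ((-8 + 2) + (20 + 5*(-2)**2))**2 = (-6 + (20 + 5*4))**2 = (-6 + (20 + 20))**2 = (-6 + 40)**2 = 34**2 = 1156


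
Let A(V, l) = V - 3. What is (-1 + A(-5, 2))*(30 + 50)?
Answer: -720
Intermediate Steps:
A(V, l) = -3 + V
(-1 + A(-5, 2))*(30 + 50) = (-1 + (-3 - 5))*(30 + 50) = (-1 - 8)*80 = -9*80 = -720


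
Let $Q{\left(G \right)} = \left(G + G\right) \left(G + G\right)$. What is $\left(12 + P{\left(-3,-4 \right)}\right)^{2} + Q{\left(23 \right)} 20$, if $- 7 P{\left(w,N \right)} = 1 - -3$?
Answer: $\frac{2080080}{49} \approx 42451.0$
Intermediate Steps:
$P{\left(w,N \right)} = - \frac{4}{7}$ ($P{\left(w,N \right)} = - \frac{1 - -3}{7} = - \frac{1 + 3}{7} = \left(- \frac{1}{7}\right) 4 = - \frac{4}{7}$)
$Q{\left(G \right)} = 4 G^{2}$ ($Q{\left(G \right)} = 2 G 2 G = 4 G^{2}$)
$\left(12 + P{\left(-3,-4 \right)}\right)^{2} + Q{\left(23 \right)} 20 = \left(12 - \frac{4}{7}\right)^{2} + 4 \cdot 23^{2} \cdot 20 = \left(\frac{80}{7}\right)^{2} + 4 \cdot 529 \cdot 20 = \frac{6400}{49} + 2116 \cdot 20 = \frac{6400}{49} + 42320 = \frac{2080080}{49}$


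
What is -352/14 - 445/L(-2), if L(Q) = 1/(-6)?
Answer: 18514/7 ≈ 2644.9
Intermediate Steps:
L(Q) = -⅙
-352/14 - 445/L(-2) = -352/14 - 445/(-⅙) = -352*1/14 - 445*(-6) = -176/7 + 2670 = 18514/7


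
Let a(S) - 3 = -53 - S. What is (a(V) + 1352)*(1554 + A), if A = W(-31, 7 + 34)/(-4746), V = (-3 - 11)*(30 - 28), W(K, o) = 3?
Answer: 233550565/113 ≈ 2.0668e+6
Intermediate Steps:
V = -28 (V = -14*2 = -28)
a(S) = -50 - S (a(S) = 3 + (-53 - S) = -50 - S)
A = -1/1582 (A = 3/(-4746) = 3*(-1/4746) = -1/1582 ≈ -0.00063211)
(a(V) + 1352)*(1554 + A) = ((-50 - 1*(-28)) + 1352)*(1554 - 1/1582) = ((-50 + 28) + 1352)*(2458427/1582) = (-22 + 1352)*(2458427/1582) = 1330*(2458427/1582) = 233550565/113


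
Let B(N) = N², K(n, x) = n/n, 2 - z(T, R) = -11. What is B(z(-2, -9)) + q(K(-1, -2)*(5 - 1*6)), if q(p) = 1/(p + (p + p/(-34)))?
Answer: 11289/67 ≈ 168.49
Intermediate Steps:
z(T, R) = 13 (z(T, R) = 2 - 1*(-11) = 2 + 11 = 13)
K(n, x) = 1
q(p) = 34/(67*p) (q(p) = 1/(p + (p + p*(-1/34))) = 1/(p + (p - p/34)) = 1/(p + 33*p/34) = 1/(67*p/34) = 34/(67*p))
B(z(-2, -9)) + q(K(-1, -2)*(5 - 1*6)) = 13² + 34/(67*((1*(5 - 1*6)))) = 169 + 34/(67*((1*(5 - 6)))) = 169 + 34/(67*((1*(-1)))) = 169 + (34/67)/(-1) = 169 + (34/67)*(-1) = 169 - 34/67 = 11289/67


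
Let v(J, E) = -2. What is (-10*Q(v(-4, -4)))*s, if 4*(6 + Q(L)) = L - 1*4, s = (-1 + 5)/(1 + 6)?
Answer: 300/7 ≈ 42.857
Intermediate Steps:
s = 4/7 ≈ 0.57143
Q(L) = -7 + L/4 (Q(L) = -6 + (L - 1*4)/4 = -6 + (L - 4)/4 = -6 + (-4 + L)/4 = -6 + (-1 + L/4) = -7 + L/4)
(-10*Q(v(-4, -4)))*s = -10*(-7 + (1/4)*(-2))*(4/7) = -10*(-7 - 1/2)*(4/7) = -10*(-15/2)*(4/7) = 75*(4/7) = 300/7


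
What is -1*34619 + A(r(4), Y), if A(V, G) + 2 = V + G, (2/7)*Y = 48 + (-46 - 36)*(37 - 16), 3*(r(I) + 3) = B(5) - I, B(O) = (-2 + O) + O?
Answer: -121445/3 ≈ -40482.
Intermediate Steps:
B(O) = -2 + 2*O
r(I) = -1/3 - I/3 (r(I) = -3 + ((-2 + 2*5) - I)/3 = -3 + ((-2 + 10) - I)/3 = -3 + (8 - I)/3 = -3 + (8/3 - I/3) = -1/3 - I/3)
Y = -5859 (Y = 7*(48 + (-46 - 36)*(37 - 16))/2 = 7*(48 - 82*21)/2 = 7*(48 - 1722)/2 = (7/2)*(-1674) = -5859)
A(V, G) = -2 + G + V (A(V, G) = -2 + (V + G) = -2 + (G + V) = -2 + G + V)
-1*34619 + A(r(4), Y) = -1*34619 + (-2 - 5859 + (-1/3 - 1/3*4)) = -34619 + (-2 - 5859 + (-1/3 - 4/3)) = -34619 + (-2 - 5859 - 5/3) = -34619 - 17588/3 = -121445/3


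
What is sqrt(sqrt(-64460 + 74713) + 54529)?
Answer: sqrt(54529 + sqrt(10253)) ≈ 233.73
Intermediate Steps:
sqrt(sqrt(-64460 + 74713) + 54529) = sqrt(sqrt(10253) + 54529) = sqrt(54529 + sqrt(10253))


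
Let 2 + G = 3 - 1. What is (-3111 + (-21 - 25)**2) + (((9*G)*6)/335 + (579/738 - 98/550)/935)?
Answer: -3702143837/3720750 ≈ -995.00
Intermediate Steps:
G = 0 (G = -2 + (3 - 1) = -2 + 2 = 0)
(-3111 + (-21 - 25)**2) + (((9*G)*6)/335 + (579/738 - 98/550)/935) = (-3111 + (-21 - 25)**2) + (((9*0)*6)/335 + (579/738 - 98/550)/935) = (-3111 + (-46)**2) + ((0*6)*(1/335) + (579*(1/738) - 98*1/550)*(1/935)) = (-3111 + 2116) + (0*(1/335) + (193/246 - 49/275)*(1/935)) = -995 + (0 + (41021/67650)*(1/935)) = -995 + (0 + 2413/3720750) = -995 + 2413/3720750 = -3702143837/3720750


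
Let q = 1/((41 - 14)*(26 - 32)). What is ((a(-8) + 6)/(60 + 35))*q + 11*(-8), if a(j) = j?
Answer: -677159/7695 ≈ -88.000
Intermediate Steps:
q = -1/162 (q = 1/(27*(-6)) = 1/(-162) = -1/162 ≈ -0.0061728)
((a(-8) + 6)/(60 + 35))*q + 11*(-8) = ((-8 + 6)/(60 + 35))*(-1/162) + 11*(-8) = -2/95*(-1/162) - 88 = 1/7695 - 88 = -677159/7695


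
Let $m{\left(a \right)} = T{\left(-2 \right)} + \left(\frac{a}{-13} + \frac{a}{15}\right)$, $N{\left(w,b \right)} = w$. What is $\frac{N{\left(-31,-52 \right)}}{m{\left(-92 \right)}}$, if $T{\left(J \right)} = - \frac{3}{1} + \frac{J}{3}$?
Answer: $\frac{2015}{177} \approx 11.384$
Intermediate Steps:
$T{\left(J \right)} = -3 + \frac{J}{3}$ ($T{\left(J \right)} = \left(-3\right) 1 + J \frac{1}{3} = -3 + \frac{J}{3}$)
$m{\left(a \right)} = - \frac{11}{3} - \frac{2 a}{195}$ ($m{\left(a \right)} = \left(-3 + \frac{1}{3} \left(-2\right)\right) + \left(\frac{a}{-13} + \frac{a}{15}\right) = \left(-3 - \frac{2}{3}\right) + \left(a \left(- \frac{1}{13}\right) + a \frac{1}{15}\right) = - \frac{11}{3} + \left(- \frac{a}{13} + \frac{a}{15}\right) = - \frac{11}{3} - \frac{2 a}{195}$)
$\frac{N{\left(-31,-52 \right)}}{m{\left(-92 \right)}} = - \frac{31}{- \frac{11}{3} - - \frac{184}{195}} = - \frac{31}{- \frac{11}{3} + \frac{184}{195}} = - \frac{31}{- \frac{177}{65}} = \left(-31\right) \left(- \frac{65}{177}\right) = \frac{2015}{177}$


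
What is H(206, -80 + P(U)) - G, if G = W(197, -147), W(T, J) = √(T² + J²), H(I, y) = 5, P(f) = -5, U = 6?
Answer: 5 - √60418 ≈ -240.80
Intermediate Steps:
W(T, J) = √(J² + T²)
G = √60418 (G = √((-147)² + 197²) = √(21609 + 38809) = √60418 ≈ 245.80)
H(206, -80 + P(U)) - G = 5 - √60418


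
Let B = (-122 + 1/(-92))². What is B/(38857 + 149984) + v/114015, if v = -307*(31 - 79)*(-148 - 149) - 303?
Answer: -465429676161007/12149060052624 ≈ -38.310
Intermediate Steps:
v = -4376895 (v = -(-14736)*(-297) - 303 = -307*14256 - 303 = -4376592 - 303 = -4376895)
B = 126000625/8464 (B = (-122 - 1/92)² = (-11225/92)² = 126000625/8464 ≈ 14887.)
B/(38857 + 149984) + v/114015 = 126000625/(8464*(38857 + 149984)) - 4376895/114015 = (126000625/8464)/188841 - 4376895*1/114015 = (126000625/8464)*(1/188841) - 291793/7601 = 126000625/1598350224 - 291793/7601 = -465429676161007/12149060052624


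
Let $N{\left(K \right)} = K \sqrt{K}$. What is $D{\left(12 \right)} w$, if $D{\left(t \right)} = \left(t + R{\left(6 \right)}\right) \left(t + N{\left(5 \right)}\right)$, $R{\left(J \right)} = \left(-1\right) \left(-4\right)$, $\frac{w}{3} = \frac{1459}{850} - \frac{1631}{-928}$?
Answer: $\frac{24662718}{12325} + \frac{4110453 \sqrt{5}}{4930} \approx 3865.4$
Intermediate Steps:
$w = \frac{4110453}{394400}$ ($w = 3 \left(\frac{1459}{850} - \frac{1631}{-928}\right) = 3 \left(1459 \cdot \frac{1}{850} - - \frac{1631}{928}\right) = 3 \left(\frac{1459}{850} + \frac{1631}{928}\right) = 3 \cdot \frac{1370151}{394400} = \frac{4110453}{394400} \approx 10.422$)
$N{\left(K \right)} = K^{\frac{3}{2}}$
$R{\left(J \right)} = 4$
$D{\left(t \right)} = \left(4 + t\right) \left(t + 5 \sqrt{5}\right)$ ($D{\left(t \right)} = \left(t + 4\right) \left(t + 5^{\frac{3}{2}}\right) = \left(4 + t\right) \left(t + 5 \sqrt{5}\right)$)
$D{\left(12 \right)} w = \left(12^{2} + 4 \cdot 12 + 20 \sqrt{5} + 5 \cdot 12 \sqrt{5}\right) \frac{4110453}{394400} = \left(144 + 48 + 20 \sqrt{5} + 60 \sqrt{5}\right) \frac{4110453}{394400} = \left(192 + 80 \sqrt{5}\right) \frac{4110453}{394400} = \frac{24662718}{12325} + \frac{4110453 \sqrt{5}}{4930}$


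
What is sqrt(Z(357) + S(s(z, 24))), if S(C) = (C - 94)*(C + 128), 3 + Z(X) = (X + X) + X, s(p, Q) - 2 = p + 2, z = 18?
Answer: 2*I*sqrt(2433) ≈ 98.651*I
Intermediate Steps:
s(p, Q) = 4 + p (s(p, Q) = 2 + (p + 2) = 2 + (2 + p) = 4 + p)
Z(X) = -3 + 3*X (Z(X) = -3 + ((X + X) + X) = -3 + (2*X + X) = -3 + 3*X)
S(C) = (-94 + C)*(128 + C)
sqrt(Z(357) + S(s(z, 24))) = sqrt((-3 + 3*357) + (-12032 + (4 + 18)**2 + 34*(4 + 18))) = sqrt((-3 + 1071) + (-12032 + 22**2 + 34*22)) = sqrt(1068 + (-12032 + 484 + 748)) = sqrt(1068 - 10800) = sqrt(-9732) = 2*I*sqrt(2433)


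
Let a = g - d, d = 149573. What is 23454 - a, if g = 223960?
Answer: -50933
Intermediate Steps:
a = 74387 (a = 223960 - 1*149573 = 223960 - 149573 = 74387)
23454 - a = 23454 - 1*74387 = 23454 - 74387 = -50933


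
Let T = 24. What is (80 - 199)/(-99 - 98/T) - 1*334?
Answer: -411730/1237 ≈ -332.85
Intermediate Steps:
(80 - 199)/(-99 - 98/T) - 1*334 = (80 - 199)/(-99 - 98/24) - 1*334 = -119/(-99 - 98*1/24) - 334 = -119/(-99 - 49/12) - 334 = -119/(-1237/12) - 334 = -119*(-12/1237) - 334 = 1428/1237 - 334 = -411730/1237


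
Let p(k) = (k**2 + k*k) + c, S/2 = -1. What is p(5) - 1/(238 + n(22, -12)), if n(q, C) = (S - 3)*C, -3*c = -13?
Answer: 48571/894 ≈ 54.330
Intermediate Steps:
c = 13/3 (c = -1/3*(-13) = 13/3 ≈ 4.3333)
S = -2 (S = 2*(-1) = -2)
n(q, C) = -5*C (n(q, C) = (-2 - 3)*C = -5*C)
p(k) = 13/3 + 2*k**2 (p(k) = (k**2 + k*k) + 13/3 = (k**2 + k**2) + 13/3 = 2*k**2 + 13/3 = 13/3 + 2*k**2)
p(5) - 1/(238 + n(22, -12)) = (13/3 + 2*5**2) - 1/(238 - 5*(-12)) = (13/3 + 2*25) - 1/(238 + 60) = (13/3 + 50) - 1/298 = 163/3 - 1*1/298 = 163/3 - 1/298 = 48571/894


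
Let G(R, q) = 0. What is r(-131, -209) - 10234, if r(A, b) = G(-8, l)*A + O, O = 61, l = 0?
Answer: -10173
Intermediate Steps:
r(A, b) = 61 (r(A, b) = 0*A + 61 = 0 + 61 = 61)
r(-131, -209) - 10234 = 61 - 10234 = -10173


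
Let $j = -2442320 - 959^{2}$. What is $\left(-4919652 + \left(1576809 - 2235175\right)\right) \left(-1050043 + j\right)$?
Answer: $24610460848792$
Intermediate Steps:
$j = -3362001$ ($j = -2442320 - 919681 = -3362001$)
$\left(-4919652 + \left(1576809 - 2235175\right)\right) \left(-1050043 + j\right) = \left(-4919652 + \left(1576809 - 2235175\right)\right) \left(-1050043 - 3362001\right) = \left(-4919652 - 658366\right) \left(-4412044\right) = \left(-5578018\right) \left(-4412044\right) = 24610460848792$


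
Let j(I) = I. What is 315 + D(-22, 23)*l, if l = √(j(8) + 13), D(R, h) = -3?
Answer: 315 - 3*√21 ≈ 301.25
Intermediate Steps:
l = √21 (l = √(8 + 13) = √21 ≈ 4.5826)
315 + D(-22, 23)*l = 315 - 3*√21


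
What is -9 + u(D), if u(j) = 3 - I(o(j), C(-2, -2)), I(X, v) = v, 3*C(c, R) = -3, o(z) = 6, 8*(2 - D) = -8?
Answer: -5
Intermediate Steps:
D = 3 (D = 2 - ⅛*(-8) = 2 + 1 = 3)
C(c, R) = -1 (C(c, R) = (⅓)*(-3) = -1)
u(j) = 4 (u(j) = 3 - 1*(-1) = 3 + 1 = 4)
-9 + u(D) = -9 + 4 = -5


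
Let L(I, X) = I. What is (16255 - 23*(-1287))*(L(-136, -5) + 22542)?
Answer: 1027449536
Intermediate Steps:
(16255 - 23*(-1287))*(L(-136, -5) + 22542) = (16255 - 23*(-1287))*(-136 + 22542) = (16255 + 29601)*22406 = 45856*22406 = 1027449536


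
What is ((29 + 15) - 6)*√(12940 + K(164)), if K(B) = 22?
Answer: 38*√12962 ≈ 4326.3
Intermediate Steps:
((29 + 15) - 6)*√(12940 + K(164)) = ((29 + 15) - 6)*√(12940 + 22) = (44 - 6)*√12962 = 38*√12962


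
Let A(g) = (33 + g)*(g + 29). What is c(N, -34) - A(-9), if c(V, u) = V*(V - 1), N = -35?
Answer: 780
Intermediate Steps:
c(V, u) = V*(-1 + V)
A(g) = (29 + g)*(33 + g) (A(g) = (33 + g)*(29 + g) = (29 + g)*(33 + g))
c(N, -34) - A(-9) = -35*(-1 - 35) - (957 + (-9)² + 62*(-9)) = -35*(-36) - (957 + 81 - 558) = 1260 - 1*480 = 1260 - 480 = 780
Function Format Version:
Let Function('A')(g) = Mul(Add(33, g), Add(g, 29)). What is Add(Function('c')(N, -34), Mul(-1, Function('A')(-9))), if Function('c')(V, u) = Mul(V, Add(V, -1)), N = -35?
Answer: 780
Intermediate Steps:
Function('c')(V, u) = Mul(V, Add(-1, V))
Function('A')(g) = Mul(Add(29, g), Add(33, g)) (Function('A')(g) = Mul(Add(33, g), Add(29, g)) = Mul(Add(29, g), Add(33, g)))
Add(Function('c')(N, -34), Mul(-1, Function('A')(-9))) = Add(Mul(-35, Add(-1, -35)), Mul(-1, Add(957, Pow(-9, 2), Mul(62, -9)))) = Add(Mul(-35, -36), Mul(-1, Add(957, 81, -558))) = Add(1260, Mul(-1, 480)) = Add(1260, -480) = 780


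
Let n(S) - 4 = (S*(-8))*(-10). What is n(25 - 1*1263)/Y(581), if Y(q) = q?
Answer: -14148/83 ≈ -170.46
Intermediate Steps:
n(S) = 4 + 80*S (n(S) = 4 + (S*(-8))*(-10) = 4 - 8*S*(-10) = 4 + 80*S)
n(25 - 1*1263)/Y(581) = (4 + 80*(25 - 1*1263))/581 = (4 + 80*(25 - 1263))*(1/581) = (4 + 80*(-1238))*(1/581) = (4 - 99040)*(1/581) = -99036*1/581 = -14148/83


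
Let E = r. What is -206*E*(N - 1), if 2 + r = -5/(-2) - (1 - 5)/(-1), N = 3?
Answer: 1442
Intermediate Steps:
r = -7/2 (r = -2 + (-5/(-2) - (1 - 5)/(-1)) = -2 + (-5*(-½) - 1*(-4)*(-1)) = -2 + (5/2 + 4*(-1)) = -2 + (5/2 - 4) = -2 - 3/2 = -7/2 ≈ -3.5000)
E = -7/2 ≈ -3.5000
-206*E*(N - 1) = -(-721)*(3 - 1) = -(-721)*2 = -206*(-7) = 1442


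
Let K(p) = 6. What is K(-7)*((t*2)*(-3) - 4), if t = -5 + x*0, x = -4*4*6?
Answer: 156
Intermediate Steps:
x = -96 (x = -16*6 = -96)
t = -5 (t = -5 - 96*0 = -5 + 0 = -5)
K(-7)*((t*2)*(-3) - 4) = 6*(-5*2*(-3) - 4) = 6*(-10*(-3) - 4) = 6*(30 - 4) = 6*26 = 156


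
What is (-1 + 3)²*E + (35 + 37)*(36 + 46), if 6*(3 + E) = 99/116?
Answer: 341769/58 ≈ 5892.6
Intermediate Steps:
E = -663/232 (E = -3 + (99/116)/6 = -3 + (99*(1/116))/6 = -3 + (⅙)*(99/116) = -3 + 33/232 = -663/232 ≈ -2.8578)
(-1 + 3)²*E + (35 + 37)*(36 + 46) = (-1 + 3)²*(-663/232) + (35 + 37)*(36 + 46) = 2²*(-663/232) + 72*82 = 4*(-663/232) + 5904 = -663/58 + 5904 = 341769/58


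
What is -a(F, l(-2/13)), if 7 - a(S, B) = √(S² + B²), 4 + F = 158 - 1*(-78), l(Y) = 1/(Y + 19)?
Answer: -7 + √3230785769/245 ≈ 225.00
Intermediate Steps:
l(Y) = 1/(19 + Y)
F = 232 (F = -4 + (158 - 1*(-78)) = -4 + (158 + 78) = -4 + 236 = 232)
a(S, B) = 7 - √(B² + S²) (a(S, B) = 7 - √(S² + B²) = 7 - √(B² + S²))
-a(F, l(-2/13)) = -(7 - √((1/(19 - 2/13))² + 232²)) = -(7 - √((1/(19 - 2*1/13))² + 53824)) = -(7 - √((1/(19 - 2/13))² + 53824)) = -(7 - √((1/(245/13))² + 53824)) = -(7 - √((13/245)² + 53824)) = -(7 - √(169/60025 + 53824)) = -(7 - √(3230785769/60025)) = -(7 - √3230785769/245) = -7 + √3230785769/245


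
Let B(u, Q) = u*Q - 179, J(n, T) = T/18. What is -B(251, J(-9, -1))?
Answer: 3473/18 ≈ 192.94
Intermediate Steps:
J(n, T) = T/18 (J(n, T) = T*(1/18) = T/18)
B(u, Q) = -179 + Q*u (B(u, Q) = Q*u - 179 = -179 + Q*u)
-B(251, J(-9, -1)) = -(-179 + ((1/18)*(-1))*251) = -(-179 - 1/18*251) = -(-179 - 251/18) = -1*(-3473/18) = 3473/18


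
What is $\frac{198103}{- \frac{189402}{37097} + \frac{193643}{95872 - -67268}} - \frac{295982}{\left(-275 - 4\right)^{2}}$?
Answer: $- \frac{93332171568071794978}{1846035737504469} \approx -50558.0$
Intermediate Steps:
$\frac{198103}{- \frac{189402}{37097} + \frac{193643}{95872 - -67268}} - \frac{295982}{\left(-275 - 4\right)^{2}} = \frac{198103}{\left(-189402\right) \frac{1}{37097} + \frac{193643}{95872 + 67268}} - \frac{295982}{\left(-279\right)^{2}} = \frac{198103}{- \frac{189402}{37097} + \frac{193643}{163140}} - \frac{295982}{77841} = \frac{198103}{- \frac{23715467909}{6052004580}} - \frac{295982}{77841} = 198103 \left(- \frac{6052004580}{23715467909}\right) - \frac{295982}{77841} = - \frac{1198920263311740}{23715467909} - \frac{295982}{77841} = - \frac{93332171568071794978}{1846035737504469}$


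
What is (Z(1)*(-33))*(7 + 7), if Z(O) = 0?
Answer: 0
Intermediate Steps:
(Z(1)*(-33))*(7 + 7) = (0*(-33))*(7 + 7) = 0*14 = 0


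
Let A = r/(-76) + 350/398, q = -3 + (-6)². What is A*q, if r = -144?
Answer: 346137/3781 ≈ 91.546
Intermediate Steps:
q = 33 (q = -3 + 36 = 33)
A = 10489/3781 (A = -144/(-76) + 350/398 = -144*(-1/76) + 350*(1/398) = 36/19 + 175/199 = 10489/3781 ≈ 2.7741)
A*q = (10489/3781)*33 = 346137/3781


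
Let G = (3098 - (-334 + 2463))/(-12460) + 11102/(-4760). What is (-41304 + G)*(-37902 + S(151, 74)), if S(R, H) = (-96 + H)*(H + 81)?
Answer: 90365081723776/52955 ≈ 1.7065e+9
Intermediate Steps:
S(R, H) = (-96 + H)*(81 + H)
G = -127628/52955 (G = (3098 - 1*2129)*(-1/12460) + 11102*(-1/4760) = (3098 - 2129)*(-1/12460) - 793/340 = 969*(-1/12460) - 793/340 = -969/12460 - 793/340 = -127628/52955 ≈ -2.4101)
(-41304 + G)*(-37902 + S(151, 74)) = (-41304 - 127628/52955)*(-37902 + (-7776 + 74² - 15*74)) = -2187380948*(-37902 + (-7776 + 5476 - 1110))/52955 = -2187380948*(-37902 - 3410)/52955 = -2187380948/52955*(-41312) = 90365081723776/52955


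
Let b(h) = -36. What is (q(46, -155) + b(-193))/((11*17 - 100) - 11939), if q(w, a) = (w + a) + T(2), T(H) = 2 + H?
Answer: 141/11852 ≈ 0.011897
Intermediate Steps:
q(w, a) = 4 + a + w (q(w, a) = (w + a) + (2 + 2) = (a + w) + 4 = 4 + a + w)
(q(46, -155) + b(-193))/((11*17 - 100) - 11939) = ((4 - 155 + 46) - 36)/((11*17 - 100) - 11939) = (-105 - 36)/((187 - 100) - 11939) = -141/(87 - 11939) = -141/(-11852) = -141*(-1/11852) = 141/11852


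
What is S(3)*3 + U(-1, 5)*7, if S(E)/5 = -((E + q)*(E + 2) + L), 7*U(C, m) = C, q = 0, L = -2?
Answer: -196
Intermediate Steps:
U(C, m) = C/7
S(E) = 10 - 5*E*(2 + E) (S(E) = 5*(-((E + 0)*(E + 2) - 2)) = 5*(-(E*(2 + E) - 2)) = 5*(-(-2 + E*(2 + E))) = 5*(2 - E*(2 + E)) = 10 - 5*E*(2 + E))
S(3)*3 + U(-1, 5)*7 = (10 - 10*3 - 5*3²)*3 + ((⅐)*(-1))*7 = (10 - 30 - 5*9)*3 - ⅐*7 = (10 - 30 - 45)*3 - 1 = -65*3 - 1 = -195 - 1 = -196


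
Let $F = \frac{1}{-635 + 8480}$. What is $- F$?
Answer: $- \frac{1}{7845} \approx -0.00012747$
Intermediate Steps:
$F = \frac{1}{7845} \approx 0.00012747$
$- F = \left(-1\right) \frac{1}{7845} = - \frac{1}{7845}$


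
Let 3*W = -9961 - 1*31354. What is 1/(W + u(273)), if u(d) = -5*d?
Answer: -3/45410 ≈ -6.6065e-5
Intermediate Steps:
W = -41315/3 (W = (-9961 - 1*31354)/3 = (-9961 - 31354)/3 = (⅓)*(-41315) = -41315/3 ≈ -13772.)
1/(W + u(273)) = 1/(-41315/3 - 5*273) = 1/(-41315/3 - 1365) = 1/(-45410/3) = -3/45410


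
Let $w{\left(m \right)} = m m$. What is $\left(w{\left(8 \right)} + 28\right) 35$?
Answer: $3220$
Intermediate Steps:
$w{\left(m \right)} = m^{2}$
$\left(w{\left(8 \right)} + 28\right) 35 = \left(8^{2} + 28\right) 35 = \left(64 + 28\right) 35 = 92 \cdot 35 = 3220$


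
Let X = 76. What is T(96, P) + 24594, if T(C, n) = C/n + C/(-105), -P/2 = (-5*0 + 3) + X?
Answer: 67998202/2765 ≈ 24592.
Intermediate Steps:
P = -158 (P = -2*((-5*0 + 3) + 76) = -2*((0 + 3) + 76) = -2*(3 + 76) = -2*79 = -158)
T(C, n) = -C/105 + C/n (T(C, n) = C/n + C*(-1/105) = C/n - C/105 = -C/105 + C/n)
T(96, P) + 24594 = (-1/105*96 + 96/(-158)) + 24594 = (-32/35 + 96*(-1/158)) + 24594 = (-32/35 - 48/79) + 24594 = -4208/2765 + 24594 = 67998202/2765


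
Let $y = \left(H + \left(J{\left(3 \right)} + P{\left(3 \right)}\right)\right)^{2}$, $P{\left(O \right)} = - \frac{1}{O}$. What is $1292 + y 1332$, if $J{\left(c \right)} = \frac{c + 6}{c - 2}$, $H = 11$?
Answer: $516480$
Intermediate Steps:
$J{\left(c \right)} = \frac{6 + c}{-2 + c}$
$y = \frac{3481}{9}$ ($y = \left(11 - \left(\frac{1}{3} - \frac{6 + 3}{-2 + 3}\right)\right)^{2} = \left(11 - \left(\frac{1}{3} - 1^{-1} \cdot 9\right)\right)^{2} = \left(11 + \left(1 \cdot 9 - \frac{1}{3}\right)\right)^{2} = \left(11 + \left(9 - \frac{1}{3}\right)\right)^{2} = \left(11 + \frac{26}{3}\right)^{2} = \left(\frac{59}{3}\right)^{2} = \frac{3481}{9} \approx 386.78$)
$1292 + y 1332 = 1292 + \frac{3481}{9} \cdot 1332 = 1292 + 515188 = 516480$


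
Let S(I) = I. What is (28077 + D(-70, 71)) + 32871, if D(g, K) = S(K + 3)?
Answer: 61022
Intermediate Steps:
D(g, K) = 3 + K (D(g, K) = K + 3 = 3 + K)
(28077 + D(-70, 71)) + 32871 = (28077 + (3 + 71)) + 32871 = (28077 + 74) + 32871 = 28151 + 32871 = 61022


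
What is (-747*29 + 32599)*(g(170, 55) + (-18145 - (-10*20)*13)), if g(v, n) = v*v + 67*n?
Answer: 186349440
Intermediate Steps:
g(v, n) = v² + 67*n
(-747*29 + 32599)*(g(170, 55) + (-18145 - (-10*20)*13)) = (-747*29 + 32599)*((170² + 67*55) + (-18145 - (-10*20)*13)) = (-21663 + 32599)*((28900 + 3685) + (-18145 - (-200)*13)) = 10936*(32585 + (-18145 - 1*(-2600))) = 10936*(32585 + (-18145 + 2600)) = 10936*(32585 - 15545) = 10936*17040 = 186349440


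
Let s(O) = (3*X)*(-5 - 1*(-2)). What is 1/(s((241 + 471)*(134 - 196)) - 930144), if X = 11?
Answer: -1/930243 ≈ -1.0750e-6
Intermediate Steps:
s(O) = -99 (s(O) = (3*11)*(-5 - 1*(-2)) = 33*(-5 + 2) = 33*(-3) = -99)
1/(s((241 + 471)*(134 - 196)) - 930144) = 1/(-99 - 930144) = 1/(-930243) = -1/930243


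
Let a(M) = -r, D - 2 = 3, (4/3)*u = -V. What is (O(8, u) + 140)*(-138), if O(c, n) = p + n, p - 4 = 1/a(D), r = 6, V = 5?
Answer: -38663/2 ≈ -19332.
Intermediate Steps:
u = -15/4 (u = 3*(-1*5)/4 = (3/4)*(-5) = -15/4 ≈ -3.7500)
D = 5 (D = 2 + 3 = 5)
a(M) = -6 (a(M) = -1*6 = -6)
p = 23/6 (p = 4 + 1/(-6) = 4 - 1/6 = 23/6 ≈ 3.8333)
O(c, n) = 23/6 + n
(O(8, u) + 140)*(-138) = ((23/6 - 15/4) + 140)*(-138) = (1/12 + 140)*(-138) = (1681/12)*(-138) = -38663/2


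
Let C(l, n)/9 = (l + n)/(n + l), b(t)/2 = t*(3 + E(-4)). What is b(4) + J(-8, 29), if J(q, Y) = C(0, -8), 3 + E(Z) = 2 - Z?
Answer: 57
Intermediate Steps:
E(Z) = -1 - Z (E(Z) = -3 + (2 - Z) = -1 - Z)
b(t) = 12*t (b(t) = 2*(t*(3 + (-1 - 1*(-4)))) = 2*(t*(3 + (-1 + 4))) = 2*(t*(3 + 3)) = 2*(t*6) = 2*(6*t) = 12*t)
C(l, n) = 9 (C(l, n) = 9*((l + n)/(n + l)) = 9*((l + n)/(l + n)) = 9*1 = 9)
J(q, Y) = 9
b(4) + J(-8, 29) = 12*4 + 9 = 48 + 9 = 57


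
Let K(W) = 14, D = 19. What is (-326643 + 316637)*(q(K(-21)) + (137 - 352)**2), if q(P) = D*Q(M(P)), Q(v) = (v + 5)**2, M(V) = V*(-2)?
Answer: -563097656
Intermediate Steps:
M(V) = -2*V
Q(v) = (5 + v)**2
q(P) = 19*(5 - 2*P)**2
(-326643 + 316637)*(q(K(-21)) + (137 - 352)**2) = (-326643 + 316637)*(19*(-5 + 2*14)**2 + (137 - 352)**2) = -10006*(19*(-5 + 28)**2 + (-215)**2) = -10006*(19*23**2 + 46225) = -10006*(19*529 + 46225) = -10006*(10051 + 46225) = -10006*56276 = -563097656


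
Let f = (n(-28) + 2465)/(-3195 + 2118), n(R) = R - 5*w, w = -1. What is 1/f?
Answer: -359/814 ≈ -0.44103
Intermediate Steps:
n(R) = 5 + R (n(R) = R - 5*(-1) = R + 5 = 5 + R)
f = -814/359 (f = ((5 - 28) + 2465)/(-3195 + 2118) = (-23 + 2465)/(-1077) = 2442*(-1/1077) = -814/359 ≈ -2.2674)
1/f = 1/(-814/359) = -359/814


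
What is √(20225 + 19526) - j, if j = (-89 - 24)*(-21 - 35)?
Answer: -6328 + √39751 ≈ -6128.6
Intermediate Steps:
j = 6328 (j = -113*(-56) = 6328)
√(20225 + 19526) - j = √(20225 + 19526) - 1*6328 = √39751 - 6328 = -6328 + √39751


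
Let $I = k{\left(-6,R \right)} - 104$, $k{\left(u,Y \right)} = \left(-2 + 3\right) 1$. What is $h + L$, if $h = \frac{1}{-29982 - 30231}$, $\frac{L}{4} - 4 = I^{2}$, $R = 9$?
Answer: $\frac{2556162275}{60213} \approx 42452.0$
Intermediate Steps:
$k{\left(u,Y \right)} = 1$ ($k{\left(u,Y \right)} = 1 \cdot 1 = 1$)
$I = -103$ ($I = 1 - 104 = -103$)
$L = 42452$ ($L = 16 + 4 \left(-103\right)^{2} = 16 + 4 \cdot 10609 = 16 + 42436 = 42452$)
$h = - \frac{1}{60213}$ ($h = \frac{1}{-60213} = - \frac{1}{60213} \approx -1.6608 \cdot 10^{-5}$)
$h + L = - \frac{1}{60213} + 42452 = \frac{2556162275}{60213}$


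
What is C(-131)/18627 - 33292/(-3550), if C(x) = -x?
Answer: 310297567/33062925 ≈ 9.3851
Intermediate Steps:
C(-131)/18627 - 33292/(-3550) = -1*(-131)/18627 - 33292/(-3550) = 131*(1/18627) - 33292*(-1/3550) = 131/18627 + 16646/1775 = 310297567/33062925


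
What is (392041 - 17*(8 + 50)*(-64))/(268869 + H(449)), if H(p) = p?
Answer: 455145/269318 ≈ 1.6900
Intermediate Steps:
(392041 - 17*(8 + 50)*(-64))/(268869 + H(449)) = (392041 - 17*(8 + 50)*(-64))/(268869 + 449) = (392041 - 986*(-64))/269318 = (392041 - 17*(-3712))*(1/269318) = (392041 + 63104)*(1/269318) = 455145*(1/269318) = 455145/269318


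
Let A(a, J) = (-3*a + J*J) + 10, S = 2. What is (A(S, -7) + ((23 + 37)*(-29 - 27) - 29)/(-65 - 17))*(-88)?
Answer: -340340/41 ≈ -8301.0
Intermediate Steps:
A(a, J) = 10 + J**2 - 3*a (A(a, J) = (-3*a + J**2) + 10 = (J**2 - 3*a) + 10 = 10 + J**2 - 3*a)
(A(S, -7) + ((23 + 37)*(-29 - 27) - 29)/(-65 - 17))*(-88) = ((10 + (-7)**2 - 3*2) + ((23 + 37)*(-29 - 27) - 29)/(-65 - 17))*(-88) = ((10 + 49 - 6) + (60*(-56) - 29)/(-82))*(-88) = (53 + (-3360 - 29)*(-1/82))*(-88) = (53 - 3389*(-1/82))*(-88) = (53 + 3389/82)*(-88) = (7735/82)*(-88) = -340340/41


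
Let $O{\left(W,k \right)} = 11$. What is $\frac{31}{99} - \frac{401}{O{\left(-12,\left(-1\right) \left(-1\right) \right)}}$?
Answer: $- \frac{3578}{99} \approx -36.141$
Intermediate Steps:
$\frac{31}{99} - \frac{401}{O{\left(-12,\left(-1\right) \left(-1\right) \right)}} = \frac{31}{99} - \frac{401}{11} = - \frac{3578}{99}$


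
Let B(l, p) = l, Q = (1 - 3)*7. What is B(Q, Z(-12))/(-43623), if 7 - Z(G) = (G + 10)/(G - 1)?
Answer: 14/43623 ≈ 0.00032093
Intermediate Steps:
Z(G) = 7 - (10 + G)/(-1 + G) (Z(G) = 7 - (G + 10)/(G - 1) = 7 - (10 + G)/(-1 + G))
Q = -14 (Q = -2*7 = -14)
B(Q, Z(-12))/(-43623) = -14/(-43623) = -14*(-1/43623) = 14/43623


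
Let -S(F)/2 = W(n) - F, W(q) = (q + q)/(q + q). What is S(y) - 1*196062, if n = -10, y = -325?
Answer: -196714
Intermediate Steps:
W(q) = 1 (W(q) = (2*q)/((2*q)) = (2*q)*(1/(2*q)) = 1)
S(F) = -2 + 2*F (S(F) = -2*(1 - F) = -2 + 2*F)
S(y) - 1*196062 = (-2 + 2*(-325)) - 1*196062 = (-2 - 650) - 196062 = -652 - 196062 = -196714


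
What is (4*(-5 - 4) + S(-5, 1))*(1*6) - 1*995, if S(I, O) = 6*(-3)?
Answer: -1319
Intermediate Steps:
S(I, O) = -18
(4*(-5 - 4) + S(-5, 1))*(1*6) - 1*995 = (4*(-5 - 4) - 18)*(1*6) - 1*995 = (4*(-9) - 18)*6 - 995 = (-36 - 18)*6 - 995 = -54*6 - 995 = -324 - 995 = -1319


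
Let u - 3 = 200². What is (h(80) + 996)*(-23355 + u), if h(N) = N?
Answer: 17913248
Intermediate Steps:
u = 40003 (u = 3 + 200² = 3 + 40000 = 40003)
(h(80) + 996)*(-23355 + u) = (80 + 996)*(-23355 + 40003) = 1076*16648 = 17913248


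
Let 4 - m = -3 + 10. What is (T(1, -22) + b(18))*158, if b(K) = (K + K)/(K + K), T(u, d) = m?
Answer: -316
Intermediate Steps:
m = -3 (m = 4 - (-3 + 10) = 4 - 1*7 = 4 - 7 = -3)
T(u, d) = -3
b(K) = 1 (b(K) = (2*K)/((2*K)) = (2*K)*(1/(2*K)) = 1)
(T(1, -22) + b(18))*158 = (-3 + 1)*158 = -2*158 = -316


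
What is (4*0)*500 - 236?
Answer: -236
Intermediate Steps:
(4*0)*500 - 236 = 0*500 - 236 = 0 - 236 = -236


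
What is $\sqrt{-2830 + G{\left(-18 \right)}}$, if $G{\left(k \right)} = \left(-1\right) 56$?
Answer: $i \sqrt{2886} \approx 53.721 i$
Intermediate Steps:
$G{\left(k \right)} = -56$
$\sqrt{-2830 + G{\left(-18 \right)}} = \sqrt{-2830 - 56} = \sqrt{-2886} = i \sqrt{2886}$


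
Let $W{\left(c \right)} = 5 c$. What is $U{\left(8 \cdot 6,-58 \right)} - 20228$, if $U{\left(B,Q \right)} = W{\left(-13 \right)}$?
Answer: $-20293$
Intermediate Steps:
$U{\left(B,Q \right)} = -65$ ($U{\left(B,Q \right)} = 5 \left(-13\right) = -65$)
$U{\left(8 \cdot 6,-58 \right)} - 20228 = -65 - 20228 = -20293$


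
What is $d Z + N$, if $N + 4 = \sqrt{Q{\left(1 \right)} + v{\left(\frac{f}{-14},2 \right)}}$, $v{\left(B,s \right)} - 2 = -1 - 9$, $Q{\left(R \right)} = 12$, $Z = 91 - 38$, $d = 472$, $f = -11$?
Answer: $25014$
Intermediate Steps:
$Z = 53$
$v{\left(B,s \right)} = -8$ ($v{\left(B,s \right)} = 2 - 10 = -8$)
$N = -2$ ($N = -4 + \sqrt{12 - 8} = -4 + \sqrt{4} = -4 + 2 = -2$)
$d Z + N = 472 \cdot 53 - 2 = 25016 - 2 = 25014$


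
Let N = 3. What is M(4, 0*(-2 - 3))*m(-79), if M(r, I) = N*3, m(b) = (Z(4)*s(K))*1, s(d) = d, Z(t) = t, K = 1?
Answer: 36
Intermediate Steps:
m(b) = 4 (m(b) = (4*1)*1 = 4*1 = 4)
M(r, I) = 9 (M(r, I) = 3*3 = 9)
M(4, 0*(-2 - 3))*m(-79) = 9*4 = 36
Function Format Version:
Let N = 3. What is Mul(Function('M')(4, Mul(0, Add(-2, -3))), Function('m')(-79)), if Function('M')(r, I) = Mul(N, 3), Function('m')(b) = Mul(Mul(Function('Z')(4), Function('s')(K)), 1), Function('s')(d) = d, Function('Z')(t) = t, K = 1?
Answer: 36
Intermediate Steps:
Function('m')(b) = 4 (Function('m')(b) = Mul(Mul(4, 1), 1) = Mul(4, 1) = 4)
Function('M')(r, I) = 9 (Function('M')(r, I) = Mul(3, 3) = 9)
Mul(Function('M')(4, Mul(0, Add(-2, -3))), Function('m')(-79)) = Mul(9, 4) = 36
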